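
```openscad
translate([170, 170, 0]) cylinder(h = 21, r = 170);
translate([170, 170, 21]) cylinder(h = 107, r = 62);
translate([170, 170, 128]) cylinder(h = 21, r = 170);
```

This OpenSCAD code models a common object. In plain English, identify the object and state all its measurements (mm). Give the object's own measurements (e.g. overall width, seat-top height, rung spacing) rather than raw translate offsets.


A spool: two coaxial disc flanges of radius 170 mm and thickness 21 mm, joined by a core cylinder of radius 62 mm and height 107 mm. The lower flange rests on z = 0 and the three cylinders share a vertical axis.


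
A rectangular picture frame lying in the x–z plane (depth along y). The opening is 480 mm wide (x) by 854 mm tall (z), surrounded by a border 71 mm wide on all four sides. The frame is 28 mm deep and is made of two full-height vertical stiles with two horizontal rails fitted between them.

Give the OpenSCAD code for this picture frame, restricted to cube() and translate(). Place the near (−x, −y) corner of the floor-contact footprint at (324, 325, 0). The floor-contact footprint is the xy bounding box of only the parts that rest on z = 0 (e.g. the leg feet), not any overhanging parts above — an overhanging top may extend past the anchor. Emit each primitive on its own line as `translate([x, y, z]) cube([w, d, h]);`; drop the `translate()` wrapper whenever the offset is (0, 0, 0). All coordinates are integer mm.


translate([324, 325, 0]) cube([71, 28, 996]);
translate([875, 325, 0]) cube([71, 28, 996]);
translate([395, 325, 0]) cube([480, 28, 71]);
translate([395, 325, 925]) cube([480, 28, 71]);


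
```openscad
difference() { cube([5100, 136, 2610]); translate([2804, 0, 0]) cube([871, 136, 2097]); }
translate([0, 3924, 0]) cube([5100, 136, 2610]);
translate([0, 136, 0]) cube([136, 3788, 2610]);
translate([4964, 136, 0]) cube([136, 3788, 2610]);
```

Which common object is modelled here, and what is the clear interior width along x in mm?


A single room. The interior width is 4828 mm.

Four walls enclosing a rectangle with a door in the front wall — a room. Outside width 5100 minus two 136 mm walls gives 4828 mm.


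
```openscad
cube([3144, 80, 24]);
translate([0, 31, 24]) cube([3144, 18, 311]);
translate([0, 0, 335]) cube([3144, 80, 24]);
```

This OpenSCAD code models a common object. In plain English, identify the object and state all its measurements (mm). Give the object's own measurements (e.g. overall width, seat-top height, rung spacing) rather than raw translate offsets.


An I-beam lying along x, 3144 mm long. Overall section height 359 mm. Two flanges 80 mm wide (y) and 24 mm thick, one on the floor and one at the top; a web 18 mm thick runs between them, centred on the flange width.


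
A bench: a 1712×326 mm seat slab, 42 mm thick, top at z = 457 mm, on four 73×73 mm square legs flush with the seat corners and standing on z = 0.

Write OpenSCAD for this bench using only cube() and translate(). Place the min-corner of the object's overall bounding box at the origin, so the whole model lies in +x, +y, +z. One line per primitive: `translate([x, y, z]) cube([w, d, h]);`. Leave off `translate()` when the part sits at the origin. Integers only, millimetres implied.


translate([0, 0, 415]) cube([1712, 326, 42]);
cube([73, 73, 415]);
translate([0, 253, 0]) cube([73, 73, 415]);
translate([1639, 0, 0]) cube([73, 73, 415]);
translate([1639, 253, 0]) cube([73, 73, 415]);


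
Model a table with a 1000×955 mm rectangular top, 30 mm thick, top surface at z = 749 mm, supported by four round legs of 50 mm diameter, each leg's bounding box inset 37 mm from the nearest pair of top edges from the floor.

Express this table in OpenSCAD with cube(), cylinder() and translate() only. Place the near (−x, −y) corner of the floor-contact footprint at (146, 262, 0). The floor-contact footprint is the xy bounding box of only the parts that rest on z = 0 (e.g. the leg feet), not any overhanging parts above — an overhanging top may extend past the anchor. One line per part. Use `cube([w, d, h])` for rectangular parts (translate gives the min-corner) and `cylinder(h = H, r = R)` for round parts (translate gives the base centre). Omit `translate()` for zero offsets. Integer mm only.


translate([109, 225, 719]) cube([1000, 955, 30]);
translate([171, 287, 0]) cylinder(h = 719, r = 25);
translate([1047, 287, 0]) cylinder(h = 719, r = 25);
translate([171, 1118, 0]) cylinder(h = 719, r = 25);
translate([1047, 1118, 0]) cylinder(h = 719, r = 25);


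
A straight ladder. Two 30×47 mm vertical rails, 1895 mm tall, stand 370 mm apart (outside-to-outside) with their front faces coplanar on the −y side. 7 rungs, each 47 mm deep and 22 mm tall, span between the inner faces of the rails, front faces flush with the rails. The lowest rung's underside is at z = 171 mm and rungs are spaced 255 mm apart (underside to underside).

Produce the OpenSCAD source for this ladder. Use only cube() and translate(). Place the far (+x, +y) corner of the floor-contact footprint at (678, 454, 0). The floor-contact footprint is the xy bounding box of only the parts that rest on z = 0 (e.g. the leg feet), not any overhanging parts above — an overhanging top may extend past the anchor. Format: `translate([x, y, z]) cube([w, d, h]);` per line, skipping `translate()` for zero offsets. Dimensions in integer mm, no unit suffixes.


translate([308, 407, 0]) cube([30, 47, 1895]);
translate([648, 407, 0]) cube([30, 47, 1895]);
translate([338, 407, 171]) cube([310, 47, 22]);
translate([338, 407, 426]) cube([310, 47, 22]);
translate([338, 407, 681]) cube([310, 47, 22]);
translate([338, 407, 936]) cube([310, 47, 22]);
translate([338, 407, 1191]) cube([310, 47, 22]);
translate([338, 407, 1446]) cube([310, 47, 22]);
translate([338, 407, 1701]) cube([310, 47, 22]);


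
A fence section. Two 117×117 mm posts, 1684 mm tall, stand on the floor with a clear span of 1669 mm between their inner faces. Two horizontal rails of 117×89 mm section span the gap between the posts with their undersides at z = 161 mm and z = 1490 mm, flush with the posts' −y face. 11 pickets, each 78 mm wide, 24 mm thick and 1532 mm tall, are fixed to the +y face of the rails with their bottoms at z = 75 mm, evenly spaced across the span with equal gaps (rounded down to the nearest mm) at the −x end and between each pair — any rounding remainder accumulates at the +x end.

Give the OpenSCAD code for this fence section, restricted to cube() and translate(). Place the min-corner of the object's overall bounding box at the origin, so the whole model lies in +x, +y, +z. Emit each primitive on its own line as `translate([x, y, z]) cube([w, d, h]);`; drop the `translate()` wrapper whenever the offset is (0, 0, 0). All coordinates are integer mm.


cube([117, 117, 1684]);
translate([1786, 0, 0]) cube([117, 117, 1684]);
translate([117, 0, 161]) cube([1669, 117, 89]);
translate([117, 0, 1490]) cube([1669, 117, 89]);
translate([184, 117, 75]) cube([78, 24, 1532]);
translate([329, 117, 75]) cube([78, 24, 1532]);
translate([474, 117, 75]) cube([78, 24, 1532]);
translate([619, 117, 75]) cube([78, 24, 1532]);
translate([764, 117, 75]) cube([78, 24, 1532]);
translate([909, 117, 75]) cube([78, 24, 1532]);
translate([1054, 117, 75]) cube([78, 24, 1532]);
translate([1199, 117, 75]) cube([78, 24, 1532]);
translate([1344, 117, 75]) cube([78, 24, 1532]);
translate([1489, 117, 75]) cube([78, 24, 1532]);
translate([1634, 117, 75]) cube([78, 24, 1532]);


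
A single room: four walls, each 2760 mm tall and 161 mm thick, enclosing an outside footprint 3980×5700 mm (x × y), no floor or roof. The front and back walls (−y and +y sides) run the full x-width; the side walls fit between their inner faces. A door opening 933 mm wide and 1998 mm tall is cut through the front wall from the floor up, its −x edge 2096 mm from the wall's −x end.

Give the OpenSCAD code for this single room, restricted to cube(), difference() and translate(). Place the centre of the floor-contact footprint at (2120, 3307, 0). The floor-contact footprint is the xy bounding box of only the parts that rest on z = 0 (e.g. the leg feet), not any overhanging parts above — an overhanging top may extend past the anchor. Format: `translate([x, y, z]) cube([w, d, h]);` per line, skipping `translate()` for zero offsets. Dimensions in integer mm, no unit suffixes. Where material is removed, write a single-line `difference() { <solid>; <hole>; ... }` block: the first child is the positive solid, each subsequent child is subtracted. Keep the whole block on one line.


difference() { translate([130, 457, 0]) cube([3980, 161, 2760]); translate([2226, 457, 0]) cube([933, 161, 1998]); }
translate([130, 5996, 0]) cube([3980, 161, 2760]);
translate([130, 618, 0]) cube([161, 5378, 2760]);
translate([3949, 618, 0]) cube([161, 5378, 2760]);


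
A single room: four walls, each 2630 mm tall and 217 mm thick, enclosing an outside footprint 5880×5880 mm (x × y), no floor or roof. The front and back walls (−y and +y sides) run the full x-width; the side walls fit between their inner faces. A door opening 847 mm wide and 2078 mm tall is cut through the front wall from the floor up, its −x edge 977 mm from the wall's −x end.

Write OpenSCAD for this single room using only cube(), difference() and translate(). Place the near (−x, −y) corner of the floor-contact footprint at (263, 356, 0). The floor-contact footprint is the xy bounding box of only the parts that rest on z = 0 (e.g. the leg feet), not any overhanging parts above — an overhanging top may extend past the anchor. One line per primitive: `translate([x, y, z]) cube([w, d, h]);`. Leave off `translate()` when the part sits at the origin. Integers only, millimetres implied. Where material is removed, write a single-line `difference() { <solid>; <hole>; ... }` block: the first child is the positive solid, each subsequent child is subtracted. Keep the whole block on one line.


difference() { translate([263, 356, 0]) cube([5880, 217, 2630]); translate([1240, 356, 0]) cube([847, 217, 2078]); }
translate([263, 6019, 0]) cube([5880, 217, 2630]);
translate([263, 573, 0]) cube([217, 5446, 2630]);
translate([5926, 573, 0]) cube([217, 5446, 2630]);


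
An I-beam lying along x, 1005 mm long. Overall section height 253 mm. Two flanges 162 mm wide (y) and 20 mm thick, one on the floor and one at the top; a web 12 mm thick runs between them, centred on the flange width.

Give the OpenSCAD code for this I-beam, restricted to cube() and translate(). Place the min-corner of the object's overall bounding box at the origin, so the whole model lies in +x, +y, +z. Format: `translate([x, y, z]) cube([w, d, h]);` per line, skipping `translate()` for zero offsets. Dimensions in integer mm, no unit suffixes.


cube([1005, 162, 20]);
translate([0, 75, 20]) cube([1005, 12, 213]);
translate([0, 0, 233]) cube([1005, 162, 20]);


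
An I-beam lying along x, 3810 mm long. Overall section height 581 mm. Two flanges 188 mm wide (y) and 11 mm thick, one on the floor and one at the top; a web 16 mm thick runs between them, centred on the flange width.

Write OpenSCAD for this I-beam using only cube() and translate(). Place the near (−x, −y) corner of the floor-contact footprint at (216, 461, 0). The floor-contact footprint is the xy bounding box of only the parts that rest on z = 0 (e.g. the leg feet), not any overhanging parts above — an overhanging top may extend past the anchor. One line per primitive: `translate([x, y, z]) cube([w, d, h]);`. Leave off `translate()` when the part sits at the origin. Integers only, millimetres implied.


translate([216, 461, 0]) cube([3810, 188, 11]);
translate([216, 547, 11]) cube([3810, 16, 559]);
translate([216, 461, 570]) cube([3810, 188, 11]);


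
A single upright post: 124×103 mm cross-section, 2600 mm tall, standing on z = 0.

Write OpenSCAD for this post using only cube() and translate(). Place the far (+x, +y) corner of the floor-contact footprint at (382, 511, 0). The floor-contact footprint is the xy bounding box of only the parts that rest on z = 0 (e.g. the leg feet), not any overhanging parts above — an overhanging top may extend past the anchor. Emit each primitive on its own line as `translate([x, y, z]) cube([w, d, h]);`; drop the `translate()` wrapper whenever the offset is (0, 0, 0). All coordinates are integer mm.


translate([258, 408, 0]) cube([124, 103, 2600]);


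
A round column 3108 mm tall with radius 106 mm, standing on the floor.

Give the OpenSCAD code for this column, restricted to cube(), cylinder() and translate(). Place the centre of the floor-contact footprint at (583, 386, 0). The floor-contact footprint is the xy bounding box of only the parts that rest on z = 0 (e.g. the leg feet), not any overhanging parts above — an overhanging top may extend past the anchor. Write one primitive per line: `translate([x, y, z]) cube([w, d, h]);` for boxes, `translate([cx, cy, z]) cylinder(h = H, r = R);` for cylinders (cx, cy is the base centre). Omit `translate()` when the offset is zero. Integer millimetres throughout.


translate([583, 386, 0]) cylinder(h = 3108, r = 106);


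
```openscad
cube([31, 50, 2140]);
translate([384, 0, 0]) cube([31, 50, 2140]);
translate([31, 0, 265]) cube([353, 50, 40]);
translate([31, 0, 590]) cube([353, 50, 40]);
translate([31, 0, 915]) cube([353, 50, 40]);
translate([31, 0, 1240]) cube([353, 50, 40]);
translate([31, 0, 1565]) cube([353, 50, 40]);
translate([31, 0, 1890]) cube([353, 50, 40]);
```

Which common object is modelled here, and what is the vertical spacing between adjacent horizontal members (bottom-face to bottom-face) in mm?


A ladder. The rung spacing is 325 mm.

Two tall 31×50 posts with 6 short bars between them — a ladder. Adjacent rungs sit at z = 265 and z = 590, so the spacing is 590 − 265 = 325 mm.


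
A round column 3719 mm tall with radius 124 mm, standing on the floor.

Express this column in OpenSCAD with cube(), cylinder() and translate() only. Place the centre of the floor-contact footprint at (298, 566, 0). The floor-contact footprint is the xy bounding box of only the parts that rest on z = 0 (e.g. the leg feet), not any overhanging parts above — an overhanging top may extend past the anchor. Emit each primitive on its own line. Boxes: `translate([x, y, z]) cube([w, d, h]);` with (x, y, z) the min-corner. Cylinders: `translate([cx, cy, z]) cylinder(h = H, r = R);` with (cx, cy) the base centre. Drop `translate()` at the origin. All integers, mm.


translate([298, 566, 0]) cylinder(h = 3719, r = 124);


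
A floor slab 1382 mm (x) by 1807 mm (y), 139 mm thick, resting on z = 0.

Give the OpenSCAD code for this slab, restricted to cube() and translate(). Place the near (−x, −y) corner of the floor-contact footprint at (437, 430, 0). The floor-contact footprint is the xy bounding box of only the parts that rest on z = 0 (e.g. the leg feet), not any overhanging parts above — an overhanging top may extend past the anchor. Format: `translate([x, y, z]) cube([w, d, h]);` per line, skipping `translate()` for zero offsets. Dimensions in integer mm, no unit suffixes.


translate([437, 430, 0]) cube([1382, 1807, 139]);


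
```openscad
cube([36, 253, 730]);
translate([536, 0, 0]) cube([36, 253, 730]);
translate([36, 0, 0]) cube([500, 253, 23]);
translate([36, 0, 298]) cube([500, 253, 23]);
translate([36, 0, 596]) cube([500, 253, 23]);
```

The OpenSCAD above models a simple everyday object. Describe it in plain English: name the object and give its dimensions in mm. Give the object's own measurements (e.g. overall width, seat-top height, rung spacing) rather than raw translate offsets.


An open bookshelf. Two side panels, each 36 mm thick, 253 mm deep and 730 mm tall, stand 572 mm apart (outside-to-outside). Between them sit 3 shelves, each 23 mm thick and 253 mm deep, spanning the full gap between the sides. The bottom shelf rests on the floor (its underside at z = 0) and the clear gap between one shelf's top and the next shelf's underside is 275 mm.


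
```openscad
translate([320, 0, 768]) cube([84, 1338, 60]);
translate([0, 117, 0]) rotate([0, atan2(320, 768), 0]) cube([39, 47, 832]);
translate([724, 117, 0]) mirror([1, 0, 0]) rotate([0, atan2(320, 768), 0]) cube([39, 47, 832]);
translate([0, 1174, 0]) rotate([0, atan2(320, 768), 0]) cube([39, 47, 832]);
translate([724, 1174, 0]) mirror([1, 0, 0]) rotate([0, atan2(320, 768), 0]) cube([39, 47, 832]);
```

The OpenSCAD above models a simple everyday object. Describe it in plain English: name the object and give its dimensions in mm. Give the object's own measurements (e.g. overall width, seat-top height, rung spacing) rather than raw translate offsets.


A sawhorse. A 84×1338×60 mm beam (x, y, z) sits on two A-frame leg pairs. Each pair is two raked legs of 39×47 mm section (47 mm along y) splaying symmetrically in x. Each leg rises 768 mm vertically over 320 mm of horizontal reach and is 832 mm long along its own axis. Every leg's outer bottom edge rests on the floor and its outer top edge meets a bottom edge of the beam — the left legs (tilting toward +x) meet the beam's −x bottom edge, the right legs (their mirror images, tilting toward −x) meet its +x bottom edge — so the leg tops tuck under the beam, the beam's underside is 768 mm above the floor, and the feet are 724 mm apart outside-to-outside with the beam centred between them. The two leg pairs are set in 117 mm from either end of the beam.


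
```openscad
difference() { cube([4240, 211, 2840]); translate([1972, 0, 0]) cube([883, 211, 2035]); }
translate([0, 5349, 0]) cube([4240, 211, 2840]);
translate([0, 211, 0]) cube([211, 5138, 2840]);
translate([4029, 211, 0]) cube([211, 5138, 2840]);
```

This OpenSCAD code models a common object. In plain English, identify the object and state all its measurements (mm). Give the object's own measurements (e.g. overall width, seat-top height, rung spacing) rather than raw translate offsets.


A single room: four walls, each 2840 mm tall and 211 mm thick, enclosing an outside footprint 4240×5560 mm (x × y), no floor or roof. The front and back walls (−y and +y sides) run the full x-width; the side walls fit between their inner faces. A door opening 883 mm wide and 2035 mm tall is cut through the front wall from the floor up, its −x edge 1972 mm from the wall's −x end.


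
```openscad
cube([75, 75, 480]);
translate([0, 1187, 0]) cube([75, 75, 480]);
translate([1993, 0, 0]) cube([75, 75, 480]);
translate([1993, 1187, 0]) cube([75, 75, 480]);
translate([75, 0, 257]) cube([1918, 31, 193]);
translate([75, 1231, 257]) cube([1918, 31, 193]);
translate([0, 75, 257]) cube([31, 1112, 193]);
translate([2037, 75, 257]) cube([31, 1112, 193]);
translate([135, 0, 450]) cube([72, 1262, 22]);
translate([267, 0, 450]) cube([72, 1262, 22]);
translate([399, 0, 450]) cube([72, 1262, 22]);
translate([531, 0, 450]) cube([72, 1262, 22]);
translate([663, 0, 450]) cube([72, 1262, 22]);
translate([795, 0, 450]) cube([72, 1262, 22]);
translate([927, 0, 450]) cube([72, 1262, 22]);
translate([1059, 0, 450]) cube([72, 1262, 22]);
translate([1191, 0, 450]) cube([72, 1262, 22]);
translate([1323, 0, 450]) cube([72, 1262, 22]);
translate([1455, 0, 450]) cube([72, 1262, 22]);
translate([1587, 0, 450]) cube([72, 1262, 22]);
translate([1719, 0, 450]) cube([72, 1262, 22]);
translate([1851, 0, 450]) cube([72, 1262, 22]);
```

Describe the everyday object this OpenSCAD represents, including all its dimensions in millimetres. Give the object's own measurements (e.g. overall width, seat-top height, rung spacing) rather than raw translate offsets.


A bed frame 2068 mm long (x) by 1262 mm wide (y). Four 75×75 mm corner posts, 480 mm tall, at the corners of the footprint. Four rails of 31 mm thickness and 193 mm height run between adjacent posts with their undersides at z = 257 mm, their outer faces flush with the outside of the frame (the two x-running rails run between the posts' inner faces; the two y-running rails run between the posts' inner faces). 14 slats, each 72 mm wide (x) and 22 mm thick, lie across the top of the two x-running rails, running the full 1262 mm width of the frame in y; along x they sit between the end posts with a 60 mm gap after the −x posts and between neighbouring slats, leaving 70 mm before the +x posts.


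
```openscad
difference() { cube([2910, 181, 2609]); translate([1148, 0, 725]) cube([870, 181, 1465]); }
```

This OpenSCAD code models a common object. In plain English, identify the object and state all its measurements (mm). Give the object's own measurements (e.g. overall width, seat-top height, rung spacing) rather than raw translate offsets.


A wall 2910 mm long (x), 181 mm thick (y), 2609 mm tall, with a rectangular window opening cut through it. The opening is 870 mm wide and 1465 mm tall; its sill is at z = 725 mm and its near (−x) edge is 1148 mm from the wall's −x end. The opening passes through the full wall thickness.


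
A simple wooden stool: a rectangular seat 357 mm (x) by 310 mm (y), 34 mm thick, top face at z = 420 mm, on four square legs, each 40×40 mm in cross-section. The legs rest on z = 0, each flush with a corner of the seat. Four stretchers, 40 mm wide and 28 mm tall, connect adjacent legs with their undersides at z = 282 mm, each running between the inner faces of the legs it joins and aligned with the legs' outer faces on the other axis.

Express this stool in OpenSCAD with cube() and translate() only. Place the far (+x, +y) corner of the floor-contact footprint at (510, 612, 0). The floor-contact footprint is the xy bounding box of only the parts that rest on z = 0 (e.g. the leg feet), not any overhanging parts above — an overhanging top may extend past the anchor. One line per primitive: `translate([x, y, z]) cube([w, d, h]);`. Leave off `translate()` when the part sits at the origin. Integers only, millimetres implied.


translate([153, 302, 386]) cube([357, 310, 34]);
translate([153, 302, 0]) cube([40, 40, 386]);
translate([470, 302, 0]) cube([40, 40, 386]);
translate([153, 572, 0]) cube([40, 40, 386]);
translate([470, 572, 0]) cube([40, 40, 386]);
translate([193, 302, 282]) cube([277, 40, 28]);
translate([193, 572, 282]) cube([277, 40, 28]);
translate([153, 342, 282]) cube([40, 230, 28]);
translate([470, 342, 282]) cube([40, 230, 28]);


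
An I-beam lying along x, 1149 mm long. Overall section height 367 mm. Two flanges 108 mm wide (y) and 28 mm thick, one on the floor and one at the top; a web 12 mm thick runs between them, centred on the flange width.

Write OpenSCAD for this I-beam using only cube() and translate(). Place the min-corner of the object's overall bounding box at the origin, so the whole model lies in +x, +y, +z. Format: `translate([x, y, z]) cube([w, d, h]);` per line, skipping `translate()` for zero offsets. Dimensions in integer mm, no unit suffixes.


cube([1149, 108, 28]);
translate([0, 48, 28]) cube([1149, 12, 311]);
translate([0, 0, 339]) cube([1149, 108, 28]);


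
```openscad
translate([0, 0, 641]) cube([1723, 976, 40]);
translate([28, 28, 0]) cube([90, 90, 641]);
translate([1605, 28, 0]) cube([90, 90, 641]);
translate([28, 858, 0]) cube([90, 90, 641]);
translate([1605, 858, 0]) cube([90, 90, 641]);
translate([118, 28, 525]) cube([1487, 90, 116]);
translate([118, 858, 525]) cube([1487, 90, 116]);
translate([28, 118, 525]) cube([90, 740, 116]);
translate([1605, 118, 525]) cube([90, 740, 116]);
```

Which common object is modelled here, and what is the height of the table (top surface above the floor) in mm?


A table. The table height is 681 mm.

A 1723×976×40 slab sits at z = 641 on four 90 mm square posts — a table. The top surface is at 641 + 40 = 681 mm.


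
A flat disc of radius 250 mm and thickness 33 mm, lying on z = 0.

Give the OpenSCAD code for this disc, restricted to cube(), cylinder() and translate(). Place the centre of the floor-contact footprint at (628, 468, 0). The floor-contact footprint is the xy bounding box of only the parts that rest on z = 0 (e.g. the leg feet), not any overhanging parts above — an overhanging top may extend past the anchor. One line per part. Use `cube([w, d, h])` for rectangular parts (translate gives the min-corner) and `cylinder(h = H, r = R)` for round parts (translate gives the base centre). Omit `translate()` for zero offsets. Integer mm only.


translate([628, 468, 0]) cylinder(h = 33, r = 250);


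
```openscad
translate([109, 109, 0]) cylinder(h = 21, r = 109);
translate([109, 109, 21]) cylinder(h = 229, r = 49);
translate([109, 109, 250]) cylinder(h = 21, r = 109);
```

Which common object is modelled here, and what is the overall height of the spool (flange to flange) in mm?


A spool. The overall height is 271 mm.

Three coaxial cylinders, large–small–large — a spool. Two 21 mm flanges and a 229 mm core give 21 + 229 + 21 = 271 mm.


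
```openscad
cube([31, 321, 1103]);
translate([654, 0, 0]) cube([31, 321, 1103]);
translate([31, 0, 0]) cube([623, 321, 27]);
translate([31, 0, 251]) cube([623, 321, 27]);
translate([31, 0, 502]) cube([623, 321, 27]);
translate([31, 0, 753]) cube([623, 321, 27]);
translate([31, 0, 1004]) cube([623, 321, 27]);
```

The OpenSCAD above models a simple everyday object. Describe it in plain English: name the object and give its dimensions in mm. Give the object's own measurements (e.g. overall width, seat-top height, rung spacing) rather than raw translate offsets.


An open bookshelf. Two side panels, each 31 mm thick, 321 mm deep and 1103 mm tall, stand 685 mm apart (outside-to-outside). Between them sit 5 shelves, each 27 mm thick and 321 mm deep, spanning the full gap between the sides. The bottom shelf rests on the floor (its underside at z = 0) and the clear gap between one shelf's top and the next shelf's underside is 224 mm.


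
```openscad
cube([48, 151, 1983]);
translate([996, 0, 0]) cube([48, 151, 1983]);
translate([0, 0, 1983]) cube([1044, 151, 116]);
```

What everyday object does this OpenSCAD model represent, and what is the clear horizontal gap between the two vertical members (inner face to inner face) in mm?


A door frame. The clear opening width is 948 mm.

Two 1983 mm tall posts with a header on top — a door frame. The left jamb is 48 mm wide at x = 0; the right jamb starts at x = 996. The clear opening is 996 − 48 = 948 mm.


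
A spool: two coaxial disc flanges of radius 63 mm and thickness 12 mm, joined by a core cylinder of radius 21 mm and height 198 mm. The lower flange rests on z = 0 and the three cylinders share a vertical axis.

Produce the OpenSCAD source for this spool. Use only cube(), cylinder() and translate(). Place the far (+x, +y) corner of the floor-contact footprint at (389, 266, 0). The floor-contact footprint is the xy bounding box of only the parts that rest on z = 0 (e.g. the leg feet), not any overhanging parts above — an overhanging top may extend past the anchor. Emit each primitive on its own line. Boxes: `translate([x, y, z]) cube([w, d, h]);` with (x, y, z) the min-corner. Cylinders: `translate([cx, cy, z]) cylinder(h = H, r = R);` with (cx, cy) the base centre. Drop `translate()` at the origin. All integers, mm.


translate([326, 203, 0]) cylinder(h = 12, r = 63);
translate([326, 203, 12]) cylinder(h = 198, r = 21);
translate([326, 203, 210]) cylinder(h = 12, r = 63);


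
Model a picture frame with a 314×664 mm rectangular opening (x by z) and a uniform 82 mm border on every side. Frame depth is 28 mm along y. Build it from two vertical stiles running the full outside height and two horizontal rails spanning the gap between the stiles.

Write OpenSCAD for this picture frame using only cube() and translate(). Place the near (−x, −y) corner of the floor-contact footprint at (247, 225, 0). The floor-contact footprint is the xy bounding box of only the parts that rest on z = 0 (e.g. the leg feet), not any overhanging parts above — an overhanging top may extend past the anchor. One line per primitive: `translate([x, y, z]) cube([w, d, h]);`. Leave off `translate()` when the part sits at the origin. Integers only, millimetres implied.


translate([247, 225, 0]) cube([82, 28, 828]);
translate([643, 225, 0]) cube([82, 28, 828]);
translate([329, 225, 0]) cube([314, 28, 82]);
translate([329, 225, 746]) cube([314, 28, 82]);


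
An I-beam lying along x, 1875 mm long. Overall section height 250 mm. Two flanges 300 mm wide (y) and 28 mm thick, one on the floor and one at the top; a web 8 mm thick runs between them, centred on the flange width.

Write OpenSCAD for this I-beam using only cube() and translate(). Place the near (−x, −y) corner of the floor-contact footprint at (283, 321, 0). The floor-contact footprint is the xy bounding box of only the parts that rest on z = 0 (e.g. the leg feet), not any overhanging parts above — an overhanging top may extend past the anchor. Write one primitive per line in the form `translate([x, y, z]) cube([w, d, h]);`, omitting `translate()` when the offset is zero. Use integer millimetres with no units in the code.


translate([283, 321, 0]) cube([1875, 300, 28]);
translate([283, 467, 28]) cube([1875, 8, 194]);
translate([283, 321, 222]) cube([1875, 300, 28]);


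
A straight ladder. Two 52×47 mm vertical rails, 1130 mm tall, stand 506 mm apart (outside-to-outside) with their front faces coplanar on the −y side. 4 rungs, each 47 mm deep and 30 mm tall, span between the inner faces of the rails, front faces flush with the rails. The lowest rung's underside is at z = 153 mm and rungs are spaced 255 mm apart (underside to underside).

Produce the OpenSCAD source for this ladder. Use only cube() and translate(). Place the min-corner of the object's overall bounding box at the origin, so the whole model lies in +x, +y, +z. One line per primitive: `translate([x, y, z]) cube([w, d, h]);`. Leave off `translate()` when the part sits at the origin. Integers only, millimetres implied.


// rung span = 506 - 2*52 = 402
// rung[k] z = 153 + k*255
cube([52, 47, 1130]);
translate([454, 0, 0]) cube([52, 47, 1130]);
translate([52, 0, 153]) cube([402, 47, 30]);
translate([52, 0, 408]) cube([402, 47, 30]);
translate([52, 0, 663]) cube([402, 47, 30]);
translate([52, 0, 918]) cube([402, 47, 30]);


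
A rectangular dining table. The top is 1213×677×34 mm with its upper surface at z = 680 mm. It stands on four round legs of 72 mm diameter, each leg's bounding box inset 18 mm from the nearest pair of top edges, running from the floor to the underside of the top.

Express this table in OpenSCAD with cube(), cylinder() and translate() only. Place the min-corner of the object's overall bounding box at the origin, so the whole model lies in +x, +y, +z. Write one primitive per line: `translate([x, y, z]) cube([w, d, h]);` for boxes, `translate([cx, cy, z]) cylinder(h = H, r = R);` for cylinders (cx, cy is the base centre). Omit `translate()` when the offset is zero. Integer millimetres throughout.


// leg_h = 680 - 34 = 646
translate([0, 0, 646]) cube([1213, 677, 34]);
translate([54, 54, 0]) cylinder(h = 646, r = 36);
translate([1159, 54, 0]) cylinder(h = 646, r = 36);
translate([54, 623, 0]) cylinder(h = 646, r = 36);
translate([1159, 623, 0]) cylinder(h = 646, r = 36);


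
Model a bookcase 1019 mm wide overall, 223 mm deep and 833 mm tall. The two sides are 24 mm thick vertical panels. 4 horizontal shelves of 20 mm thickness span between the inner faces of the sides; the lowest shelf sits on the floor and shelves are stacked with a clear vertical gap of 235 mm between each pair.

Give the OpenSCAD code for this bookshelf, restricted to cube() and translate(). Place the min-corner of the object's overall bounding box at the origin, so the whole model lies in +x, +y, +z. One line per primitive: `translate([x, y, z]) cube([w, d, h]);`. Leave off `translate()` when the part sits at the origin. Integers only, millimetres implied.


cube([24, 223, 833]);
translate([995, 0, 0]) cube([24, 223, 833]);
translate([24, 0, 0]) cube([971, 223, 20]);
translate([24, 0, 255]) cube([971, 223, 20]);
translate([24, 0, 510]) cube([971, 223, 20]);
translate([24, 0, 765]) cube([971, 223, 20]);


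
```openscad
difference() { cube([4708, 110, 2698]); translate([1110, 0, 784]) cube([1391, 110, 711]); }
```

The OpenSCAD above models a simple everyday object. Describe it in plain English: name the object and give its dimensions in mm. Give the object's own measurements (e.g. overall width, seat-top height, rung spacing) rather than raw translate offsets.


A wall 4708 mm long (x), 110 mm thick (y), 2698 mm tall, with a rectangular window opening cut through it. The opening is 1391 mm wide and 711 mm tall; its sill is at z = 784 mm and its near (−x) edge is 1110 mm from the wall's −x end. The opening passes through the full wall thickness.


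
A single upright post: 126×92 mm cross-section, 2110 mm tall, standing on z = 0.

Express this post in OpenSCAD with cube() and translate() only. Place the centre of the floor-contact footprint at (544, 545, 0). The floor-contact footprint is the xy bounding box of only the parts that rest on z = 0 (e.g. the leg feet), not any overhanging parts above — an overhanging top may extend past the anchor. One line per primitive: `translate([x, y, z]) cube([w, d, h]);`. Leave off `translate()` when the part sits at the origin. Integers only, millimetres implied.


translate([481, 499, 0]) cube([126, 92, 2110]);


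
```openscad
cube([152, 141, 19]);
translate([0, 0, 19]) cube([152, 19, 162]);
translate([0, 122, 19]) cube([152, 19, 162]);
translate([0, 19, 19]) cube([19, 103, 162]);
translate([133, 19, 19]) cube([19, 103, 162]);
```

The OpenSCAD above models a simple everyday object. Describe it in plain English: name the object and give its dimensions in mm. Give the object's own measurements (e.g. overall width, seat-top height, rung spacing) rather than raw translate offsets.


An open-topped rectangular box: outside dimensions 152×141×181 mm, with a uniform wall and base thickness of 19 mm. The base is a full 152×141 slab on the floor; four walls sit on top of the base. The front and back walls (the −y and +y sides) span the full width; the two side walls fit between them.


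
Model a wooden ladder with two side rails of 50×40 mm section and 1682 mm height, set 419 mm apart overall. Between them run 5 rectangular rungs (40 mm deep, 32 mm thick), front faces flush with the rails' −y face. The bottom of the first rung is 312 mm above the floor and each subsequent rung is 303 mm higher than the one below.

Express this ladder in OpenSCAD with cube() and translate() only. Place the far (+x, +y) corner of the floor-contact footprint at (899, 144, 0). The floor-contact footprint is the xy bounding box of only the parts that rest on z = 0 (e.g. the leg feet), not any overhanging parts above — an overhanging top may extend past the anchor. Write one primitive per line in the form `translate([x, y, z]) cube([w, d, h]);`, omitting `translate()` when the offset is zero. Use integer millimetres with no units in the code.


// rung span = 419 - 2*50 = 319
// rung[k] z = 312 + k*303
translate([480, 104, 0]) cube([50, 40, 1682]);
translate([849, 104, 0]) cube([50, 40, 1682]);
translate([530, 104, 312]) cube([319, 40, 32]);
translate([530, 104, 615]) cube([319, 40, 32]);
translate([530, 104, 918]) cube([319, 40, 32]);
translate([530, 104, 1221]) cube([319, 40, 32]);
translate([530, 104, 1524]) cube([319, 40, 32]);


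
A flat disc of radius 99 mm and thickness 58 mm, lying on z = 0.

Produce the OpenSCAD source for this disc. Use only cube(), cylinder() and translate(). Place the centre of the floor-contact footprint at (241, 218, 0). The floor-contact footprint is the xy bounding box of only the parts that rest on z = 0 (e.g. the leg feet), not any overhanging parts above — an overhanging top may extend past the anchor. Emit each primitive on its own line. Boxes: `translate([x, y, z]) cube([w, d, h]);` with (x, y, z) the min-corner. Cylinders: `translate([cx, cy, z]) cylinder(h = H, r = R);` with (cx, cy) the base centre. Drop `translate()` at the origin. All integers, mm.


translate([241, 218, 0]) cylinder(h = 58, r = 99);


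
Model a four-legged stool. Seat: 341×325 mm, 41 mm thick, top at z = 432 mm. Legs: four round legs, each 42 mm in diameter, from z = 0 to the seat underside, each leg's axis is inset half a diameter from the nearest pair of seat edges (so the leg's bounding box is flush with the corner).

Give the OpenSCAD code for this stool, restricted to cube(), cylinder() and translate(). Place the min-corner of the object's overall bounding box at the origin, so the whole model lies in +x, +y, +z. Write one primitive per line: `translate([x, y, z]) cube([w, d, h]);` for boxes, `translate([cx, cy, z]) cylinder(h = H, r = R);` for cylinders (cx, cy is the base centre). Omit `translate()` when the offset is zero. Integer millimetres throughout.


translate([0, 0, 391]) cube([341, 325, 41]);
translate([21, 21, 0]) cylinder(h = 391, r = 21);
translate([320, 21, 0]) cylinder(h = 391, r = 21);
translate([21, 304, 0]) cylinder(h = 391, r = 21);
translate([320, 304, 0]) cylinder(h = 391, r = 21);


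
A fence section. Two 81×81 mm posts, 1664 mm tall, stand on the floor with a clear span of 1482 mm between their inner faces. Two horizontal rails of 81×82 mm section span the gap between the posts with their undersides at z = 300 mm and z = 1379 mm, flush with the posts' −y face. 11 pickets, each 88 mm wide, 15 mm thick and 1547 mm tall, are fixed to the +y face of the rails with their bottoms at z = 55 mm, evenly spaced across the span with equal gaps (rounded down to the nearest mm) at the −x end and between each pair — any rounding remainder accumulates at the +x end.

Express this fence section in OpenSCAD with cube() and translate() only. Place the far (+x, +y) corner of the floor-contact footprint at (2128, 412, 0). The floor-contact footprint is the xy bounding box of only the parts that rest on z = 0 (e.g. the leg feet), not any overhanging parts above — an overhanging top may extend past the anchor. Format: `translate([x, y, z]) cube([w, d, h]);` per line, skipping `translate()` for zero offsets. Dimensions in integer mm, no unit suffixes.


translate([484, 331, 0]) cube([81, 81, 1664]);
translate([2047, 331, 0]) cube([81, 81, 1664]);
translate([565, 331, 300]) cube([1482, 81, 82]);
translate([565, 331, 1379]) cube([1482, 81, 82]);
translate([607, 412, 55]) cube([88, 15, 1547]);
translate([737, 412, 55]) cube([88, 15, 1547]);
translate([867, 412, 55]) cube([88, 15, 1547]);
translate([997, 412, 55]) cube([88, 15, 1547]);
translate([1127, 412, 55]) cube([88, 15, 1547]);
translate([1257, 412, 55]) cube([88, 15, 1547]);
translate([1387, 412, 55]) cube([88, 15, 1547]);
translate([1517, 412, 55]) cube([88, 15, 1547]);
translate([1647, 412, 55]) cube([88, 15, 1547]);
translate([1777, 412, 55]) cube([88, 15, 1547]);
translate([1907, 412, 55]) cube([88, 15, 1547]);


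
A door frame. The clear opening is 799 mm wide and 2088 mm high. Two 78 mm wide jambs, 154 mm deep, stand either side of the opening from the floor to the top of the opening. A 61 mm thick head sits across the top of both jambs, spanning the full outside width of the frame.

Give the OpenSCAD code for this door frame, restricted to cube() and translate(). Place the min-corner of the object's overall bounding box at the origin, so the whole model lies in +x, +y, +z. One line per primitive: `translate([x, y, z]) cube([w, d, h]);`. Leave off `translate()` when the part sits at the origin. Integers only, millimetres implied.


cube([78, 154, 2088]);
translate([877, 0, 0]) cube([78, 154, 2088]);
translate([0, 0, 2088]) cube([955, 154, 61]);


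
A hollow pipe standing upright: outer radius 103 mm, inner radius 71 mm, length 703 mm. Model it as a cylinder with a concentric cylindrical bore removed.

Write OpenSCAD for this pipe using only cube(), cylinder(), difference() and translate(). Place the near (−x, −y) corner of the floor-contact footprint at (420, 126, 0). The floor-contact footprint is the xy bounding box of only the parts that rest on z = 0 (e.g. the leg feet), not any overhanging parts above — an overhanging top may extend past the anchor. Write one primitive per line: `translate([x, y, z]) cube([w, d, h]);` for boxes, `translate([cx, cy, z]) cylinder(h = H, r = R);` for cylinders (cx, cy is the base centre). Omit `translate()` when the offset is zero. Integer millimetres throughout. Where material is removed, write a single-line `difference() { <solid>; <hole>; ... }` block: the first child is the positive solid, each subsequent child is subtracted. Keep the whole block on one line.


difference() { translate([523, 229, 0]) cylinder(h = 703, r = 103); translate([523, 229, 0]) cylinder(h = 703, r = 71); }
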